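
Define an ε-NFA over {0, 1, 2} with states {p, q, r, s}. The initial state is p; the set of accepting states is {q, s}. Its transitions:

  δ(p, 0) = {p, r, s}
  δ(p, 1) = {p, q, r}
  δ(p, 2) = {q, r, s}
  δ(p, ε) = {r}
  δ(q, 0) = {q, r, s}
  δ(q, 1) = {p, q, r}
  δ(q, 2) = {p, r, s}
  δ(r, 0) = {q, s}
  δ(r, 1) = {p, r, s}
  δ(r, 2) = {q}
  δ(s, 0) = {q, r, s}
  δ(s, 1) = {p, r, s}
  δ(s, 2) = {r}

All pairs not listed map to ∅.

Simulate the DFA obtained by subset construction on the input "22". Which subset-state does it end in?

{p, q, r, s}

Start: {p, r}.
δ(p,2) = {q, r, s}; δ(r,2) = {q}.
Union: {q, r, s}.
After 2: {q, r, s}.
δ(q,2) = {p, r, s}; δ(r,2) = {q}; δ(s,2) = {r}.
Union: {p, q, r, s}.
After 2: {p, q, r, s}.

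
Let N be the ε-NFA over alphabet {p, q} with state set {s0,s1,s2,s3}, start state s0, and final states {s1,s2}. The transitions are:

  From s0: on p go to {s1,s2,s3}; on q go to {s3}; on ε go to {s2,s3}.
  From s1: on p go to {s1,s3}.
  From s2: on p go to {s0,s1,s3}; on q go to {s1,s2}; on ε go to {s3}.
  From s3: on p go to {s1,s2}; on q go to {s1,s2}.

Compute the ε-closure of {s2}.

{s2,s3}

Begin with {s2}.
s2 →ε {s3}; add s3.
ε-closure = {s2,s3}.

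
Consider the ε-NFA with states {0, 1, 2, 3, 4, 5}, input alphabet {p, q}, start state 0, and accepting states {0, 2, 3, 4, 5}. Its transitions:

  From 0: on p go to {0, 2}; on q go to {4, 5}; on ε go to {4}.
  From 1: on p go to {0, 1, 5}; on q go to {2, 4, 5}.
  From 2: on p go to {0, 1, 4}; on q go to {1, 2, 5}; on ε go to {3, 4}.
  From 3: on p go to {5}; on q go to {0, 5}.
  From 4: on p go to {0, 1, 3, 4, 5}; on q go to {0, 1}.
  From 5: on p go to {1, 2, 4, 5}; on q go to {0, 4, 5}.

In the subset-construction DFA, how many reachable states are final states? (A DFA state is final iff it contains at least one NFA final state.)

3

Start state of the DFA: {0, 4} (ε-closure of the NFA start).
{0, 4} --p--> {0, 1, 2, 3, 4, 5}  [new]
{0, 4} --q--> {0, 1, 4, 5}  [new]
{0, 1, 2, 3, 4, 5} --p--> {0, 1, 2, 3, 4, 5}  [seen]
{0, 1, 2, 3, 4, 5} --q--> {0, 1, 2, 3, 4, 5}  [seen]
{0, 1, 4, 5} --p--> {0, 1, 2, 3, 4, 5}  [seen]
{0, 1, 4, 5} --q--> {0, 1, 2, 3, 4, 5}  [seen]
Reachable DFA states: {0, 4}, {0, 1, 2, 3, 4, 5}, {0, 1, 4, 5}.
Accepting DFA states (contain an NFA accepting state): {0, 4}, {0, 1, 2, 3, 4, 5}, {0, 1, 4, 5}.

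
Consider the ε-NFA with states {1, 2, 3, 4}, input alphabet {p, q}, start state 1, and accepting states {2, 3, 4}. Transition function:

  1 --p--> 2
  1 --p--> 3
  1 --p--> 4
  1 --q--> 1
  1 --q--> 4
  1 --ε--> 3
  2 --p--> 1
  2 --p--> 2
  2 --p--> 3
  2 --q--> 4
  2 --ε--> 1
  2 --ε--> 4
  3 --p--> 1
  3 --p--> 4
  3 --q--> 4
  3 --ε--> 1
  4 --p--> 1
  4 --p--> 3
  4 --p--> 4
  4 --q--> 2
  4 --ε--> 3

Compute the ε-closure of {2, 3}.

Begin with {2, 3}.
2 →ε {1, 4}; add 1, 4.
ε-closure = {1, 2, 3, 4}.

{1, 2, 3, 4}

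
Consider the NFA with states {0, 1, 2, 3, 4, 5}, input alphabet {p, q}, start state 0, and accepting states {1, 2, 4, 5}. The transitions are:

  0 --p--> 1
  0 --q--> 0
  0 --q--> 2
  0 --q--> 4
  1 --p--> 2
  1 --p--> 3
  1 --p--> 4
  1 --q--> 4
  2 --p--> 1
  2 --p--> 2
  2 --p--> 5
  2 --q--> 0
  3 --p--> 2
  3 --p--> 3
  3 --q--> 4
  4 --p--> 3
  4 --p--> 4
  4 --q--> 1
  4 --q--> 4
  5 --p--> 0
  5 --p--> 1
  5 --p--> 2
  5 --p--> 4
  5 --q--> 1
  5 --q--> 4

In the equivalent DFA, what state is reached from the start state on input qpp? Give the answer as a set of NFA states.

{0, 1, 2, 3, 4, 5}

Start: {0}.
δ(0,q) = {0, 2, 4}.
Union: {0, 2, 4}.
After q: {0, 2, 4}.
δ(0,p) = {1}; δ(2,p) = {1, 2, 5}; δ(4,p) = {3, 4}.
Union: {1, 2, 3, 4, 5}.
After p: {1, 2, 3, 4, 5}.
δ(1,p) = {2, 3, 4}; δ(2,p) = {1, 2, 5}; δ(3,p) = {2, 3}; δ(4,p) = {3, 4}; δ(5,p) = {0, 1, 2, 4}.
Union: {0, 1, 2, 3, 4, 5}.
After p: {0, 1, 2, 3, 4, 5}.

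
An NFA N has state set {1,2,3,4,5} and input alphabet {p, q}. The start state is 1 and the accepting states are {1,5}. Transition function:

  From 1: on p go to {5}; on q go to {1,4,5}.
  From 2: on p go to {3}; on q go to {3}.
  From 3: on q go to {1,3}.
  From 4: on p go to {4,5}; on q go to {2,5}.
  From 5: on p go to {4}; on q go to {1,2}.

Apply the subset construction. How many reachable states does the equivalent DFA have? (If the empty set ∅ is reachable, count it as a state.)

Start state of the DFA: {1}.
{1} --p--> {5}  [new]
{1} --q--> {1,4,5}  [new]
{5} --p--> {4}  [new]
{5} --q--> {1,2}  [new]
{1,4,5} --p--> {4,5}  [new]
{1,4,5} --q--> {1,2,4,5}  [new]
{4} --p--> {4,5}  [seen]
{4} --q--> {2,5}  [new]
{1,2} --p--> {3,5}  [new]
{1,2} --q--> {1,3,4,5}  [new]
{4,5} --p--> {4,5}  [seen]
{4,5} --q--> {1,2,5}  [new]
{1,2,4,5} --p--> {3,4,5}  [new]
{1,2,4,5} --q--> {1,2,3,4,5}  [new]
{2,5} --p--> {3,4}  [new]
{2,5} --q--> {1,2,3}  [new]
{3,5} --p--> {4}  [seen]
{3,5} --q--> {1,2,3}  [seen]
{1,3,4,5} --p--> {4,5}  [seen]
{1,3,4,5} --q--> {1,2,3,4,5}  [seen]
{1,2,5} --p--> {3,4,5}  [seen]
{1,2,5} --q--> {1,2,3,4,5}  [seen]
{3,4,5} --p--> {4,5}  [seen]
{3,4,5} --q--> {1,2,3,5}  [new]
{1,2,3,4,5} --p--> {3,4,5}  [seen]
{1,2,3,4,5} --q--> {1,2,3,4,5}  [seen]
{3,4} --p--> {4,5}  [seen]
{3,4} --q--> {1,2,3,5}  [seen]
{1,2,3} --p--> {3,5}  [seen]
{1,2,3} --q--> {1,3,4,5}  [seen]
{1,2,3,5} --p--> {3,4,5}  [seen]
{1,2,3,5} --q--> {1,2,3,4,5}  [seen]
Reachable DFA states: {1}, {5}, {1,4,5}, {4}, {1,2}, {4,5}, {1,2,4,5}, {2,5}, {3,5}, {1,3,4,5}, {1,2,5}, {3,4,5}, {1,2,3,4,5}, {3,4}, {1,2,3}, {1,2,3,5}.

16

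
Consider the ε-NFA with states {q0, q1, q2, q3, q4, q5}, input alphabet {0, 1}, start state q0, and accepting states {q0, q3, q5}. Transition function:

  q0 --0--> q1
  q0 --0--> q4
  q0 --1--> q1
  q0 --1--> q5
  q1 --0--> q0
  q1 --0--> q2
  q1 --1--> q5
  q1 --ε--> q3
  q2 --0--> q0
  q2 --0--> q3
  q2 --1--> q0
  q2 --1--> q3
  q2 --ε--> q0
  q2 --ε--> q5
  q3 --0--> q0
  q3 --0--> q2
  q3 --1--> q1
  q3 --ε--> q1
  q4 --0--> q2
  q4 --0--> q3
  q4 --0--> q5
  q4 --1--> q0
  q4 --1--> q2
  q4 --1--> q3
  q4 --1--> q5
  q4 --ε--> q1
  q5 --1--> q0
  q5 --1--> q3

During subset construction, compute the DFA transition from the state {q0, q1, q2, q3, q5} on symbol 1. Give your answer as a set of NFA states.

{q0, q1, q3, q5}

δ(q0,1) = {q1, q5}; δ(q1,1) = {q5}; δ(q2,1) = {q0, q3}; δ(q3,1) = {q1}; δ(q5,1) = {q0, q3}.
Union: {q0, q1, q3, q5}.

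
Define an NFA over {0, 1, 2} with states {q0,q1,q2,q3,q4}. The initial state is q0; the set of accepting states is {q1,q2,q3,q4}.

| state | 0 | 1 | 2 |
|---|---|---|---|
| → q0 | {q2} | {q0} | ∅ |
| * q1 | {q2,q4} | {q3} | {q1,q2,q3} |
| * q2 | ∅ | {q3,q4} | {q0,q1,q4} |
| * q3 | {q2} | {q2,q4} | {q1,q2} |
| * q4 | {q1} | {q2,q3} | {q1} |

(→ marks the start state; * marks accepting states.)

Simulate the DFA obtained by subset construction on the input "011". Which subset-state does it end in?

Start: {q0}.
δ(q0,0) = {q2}.
Union: {q2}.
After 0: {q2}.
δ(q2,1) = {q3,q4}.
Union: {q3,q4}.
After 1: {q3,q4}.
δ(q3,1) = {q2,q4}; δ(q4,1) = {q2,q3}.
Union: {q2,q3,q4}.
After 1: {q2,q3,q4}.

{q2,q3,q4}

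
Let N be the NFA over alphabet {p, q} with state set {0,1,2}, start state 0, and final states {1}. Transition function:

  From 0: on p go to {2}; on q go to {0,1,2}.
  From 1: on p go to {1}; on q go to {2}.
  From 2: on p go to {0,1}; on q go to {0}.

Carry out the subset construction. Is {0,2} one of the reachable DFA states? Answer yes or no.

yes

Start state of the DFA: {0}.
{0} --p--> {2}  [new]
{0} --q--> {0,1,2}  [new]
{2} --p--> {0,1}  [new]
{2} --q--> {0}  [seen]
{0,1,2} --p--> {0,1,2}  [seen]
{0,1,2} --q--> {0,1,2}  [seen]
{0,1} --p--> {1,2}  [new]
{0,1} --q--> {0,1,2}  [seen]
{1,2} --p--> {0,1}  [seen]
{1,2} --q--> {0,2}  [new]
{0,2} --p--> {0,1,2}  [seen]
{0,2} --q--> {0,1,2}  [seen]
Reachable DFA states: {0}, {2}, {0,1,2}, {0,1}, {1,2}, {0,2}.
{0,2} is among them.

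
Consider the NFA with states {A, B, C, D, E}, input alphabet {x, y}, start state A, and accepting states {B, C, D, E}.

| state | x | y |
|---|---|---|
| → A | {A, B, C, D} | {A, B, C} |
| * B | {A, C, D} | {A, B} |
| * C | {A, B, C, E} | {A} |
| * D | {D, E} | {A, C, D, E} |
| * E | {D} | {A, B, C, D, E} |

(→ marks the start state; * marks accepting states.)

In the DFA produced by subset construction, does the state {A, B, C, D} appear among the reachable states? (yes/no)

yes

Start state of the DFA: {A}.
{A} --x--> {A, B, C, D}  [new]
{A} --y--> {A, B, C}  [new]
{A, B, C, D} --x--> {A, B, C, D, E}  [new]
{A, B, C, D} --y--> {A, B, C, D, E}  [seen]
{A, B, C} --x--> {A, B, C, D, E}  [seen]
{A, B, C} --y--> {A, B, C}  [seen]
{A, B, C, D, E} --x--> {A, B, C, D, E}  [seen]
{A, B, C, D, E} --y--> {A, B, C, D, E}  [seen]
Reachable DFA states: {A}, {A, B, C, D}, {A, B, C}, {A, B, C, D, E}.
{A, B, C, D} is among them.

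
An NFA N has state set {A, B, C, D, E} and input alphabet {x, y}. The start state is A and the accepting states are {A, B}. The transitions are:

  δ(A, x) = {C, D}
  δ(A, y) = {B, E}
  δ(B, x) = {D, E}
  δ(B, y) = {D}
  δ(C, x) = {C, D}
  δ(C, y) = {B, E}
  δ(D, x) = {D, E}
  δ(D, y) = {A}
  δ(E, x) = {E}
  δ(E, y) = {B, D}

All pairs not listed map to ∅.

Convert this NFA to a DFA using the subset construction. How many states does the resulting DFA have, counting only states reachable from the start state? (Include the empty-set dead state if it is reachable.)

Start state of the DFA: {A}.
{A} --x--> {C, D}  [new]
{A} --y--> {B, E}  [new]
{C, D} --x--> {C, D, E}  [new]
{C, D} --y--> {A, B, E}  [new]
{B, E} --x--> {D, E}  [new]
{B, E} --y--> {B, D}  [new]
{C, D, E} --x--> {C, D, E}  [seen]
{C, D, E} --y--> {A, B, D, E}  [new]
{A, B, E} --x--> {C, D, E}  [seen]
{A, B, E} --y--> {B, D, E}  [new]
{D, E} --x--> {D, E}  [seen]
{D, E} --y--> {A, B, D}  [new]
{B, D} --x--> {D, E}  [seen]
{B, D} --y--> {A, D}  [new]
{A, B, D, E} --x--> {C, D, E}  [seen]
{A, B, D, E} --y--> {A, B, D, E}  [seen]
{B, D, E} --x--> {D, E}  [seen]
{B, D, E} --y--> {A, B, D}  [seen]
{A, B, D} --x--> {C, D, E}  [seen]
{A, B, D} --y--> {A, B, D, E}  [seen]
{A, D} --x--> {C, D, E}  [seen]
{A, D} --y--> {A, B, E}  [seen]
Reachable DFA states: {A}, {C, D}, {B, E}, {C, D, E}, {A, B, E}, {D, E}, {B, D}, {A, B, D, E}, {B, D, E}, {A, B, D}, {A, D}.

11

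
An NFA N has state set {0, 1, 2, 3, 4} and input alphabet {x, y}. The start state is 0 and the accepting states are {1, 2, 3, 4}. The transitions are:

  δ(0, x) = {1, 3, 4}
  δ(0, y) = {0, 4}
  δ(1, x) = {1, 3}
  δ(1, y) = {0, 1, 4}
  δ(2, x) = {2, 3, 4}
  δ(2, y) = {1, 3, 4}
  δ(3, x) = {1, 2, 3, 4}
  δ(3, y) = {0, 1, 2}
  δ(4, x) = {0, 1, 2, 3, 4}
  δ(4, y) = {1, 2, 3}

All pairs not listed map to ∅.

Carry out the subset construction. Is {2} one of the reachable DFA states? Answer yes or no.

Start state of the DFA: {0}.
{0} --x--> {1, 3, 4}  [new]
{0} --y--> {0, 4}  [new]
{1, 3, 4} --x--> {0, 1, 2, 3, 4}  [new]
{1, 3, 4} --y--> {0, 1, 2, 3, 4}  [seen]
{0, 4} --x--> {0, 1, 2, 3, 4}  [seen]
{0, 4} --y--> {0, 1, 2, 3, 4}  [seen]
{0, 1, 2, 3, 4} --x--> {0, 1, 2, 3, 4}  [seen]
{0, 1, 2, 3, 4} --y--> {0, 1, 2, 3, 4}  [seen]
Reachable DFA states: {0}, {1, 3, 4}, {0, 4}, {0, 1, 2, 3, 4}.
{2} is not among them.

no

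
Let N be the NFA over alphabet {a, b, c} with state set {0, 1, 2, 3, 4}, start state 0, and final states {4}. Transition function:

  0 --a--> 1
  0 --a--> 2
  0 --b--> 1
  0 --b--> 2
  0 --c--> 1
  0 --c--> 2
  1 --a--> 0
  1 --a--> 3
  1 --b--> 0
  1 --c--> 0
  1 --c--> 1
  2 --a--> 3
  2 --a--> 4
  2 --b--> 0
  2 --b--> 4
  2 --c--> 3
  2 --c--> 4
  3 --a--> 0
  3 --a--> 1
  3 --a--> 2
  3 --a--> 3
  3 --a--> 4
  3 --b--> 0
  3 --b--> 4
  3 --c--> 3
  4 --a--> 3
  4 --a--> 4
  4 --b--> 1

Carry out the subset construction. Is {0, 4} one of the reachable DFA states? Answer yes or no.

Start state of the DFA: {0}.
{0} --a--> {1, 2}  [new]
{0} --b--> {1, 2}  [seen]
{0} --c--> {1, 2}  [seen]
{1, 2} --a--> {0, 3, 4}  [new]
{1, 2} --b--> {0, 4}  [new]
{1, 2} --c--> {0, 1, 3, 4}  [new]
{0, 3, 4} --a--> {0, 1, 2, 3, 4}  [new]
{0, 3, 4} --b--> {0, 1, 2, 4}  [new]
{0, 3, 4} --c--> {1, 2, 3}  [new]
{0, 4} --a--> {1, 2, 3, 4}  [new]
{0, 4} --b--> {1, 2}  [seen]
{0, 4} --c--> {1, 2}  [seen]
{0, 1, 3, 4} --a--> {0, 1, 2, 3, 4}  [seen]
{0, 1, 3, 4} --b--> {0, 1, 2, 4}  [seen]
{0, 1, 3, 4} --c--> {0, 1, 2, 3}  [new]
{0, 1, 2, 3, 4} --a--> {0, 1, 2, 3, 4}  [seen]
{0, 1, 2, 3, 4} --b--> {0, 1, 2, 4}  [seen]
{0, 1, 2, 3, 4} --c--> {0, 1, 2, 3, 4}  [seen]
{0, 1, 2, 4} --a--> {0, 1, 2, 3, 4}  [seen]
{0, 1, 2, 4} --b--> {0, 1, 2, 4}  [seen]
{0, 1, 2, 4} --c--> {0, 1, 2, 3, 4}  [seen]
{1, 2, 3} --a--> {0, 1, 2, 3, 4}  [seen]
{1, 2, 3} --b--> {0, 4}  [seen]
{1, 2, 3} --c--> {0, 1, 3, 4}  [seen]
{1, 2, 3, 4} --a--> {0, 1, 2, 3, 4}  [seen]
{1, 2, 3, 4} --b--> {0, 1, 4}  [new]
{1, 2, 3, 4} --c--> {0, 1, 3, 4}  [seen]
{0, 1, 2, 3} --a--> {0, 1, 2, 3, 4}  [seen]
{0, 1, 2, 3} --b--> {0, 1, 2, 4}  [seen]
{0, 1, 2, 3} --c--> {0, 1, 2, 3, 4}  [seen]
{0, 1, 4} --a--> {0, 1, 2, 3, 4}  [seen]
{0, 1, 4} --b--> {0, 1, 2}  [new]
{0, 1, 4} --c--> {0, 1, 2}  [seen]
{0, 1, 2} --a--> {0, 1, 2, 3, 4}  [seen]
{0, 1, 2} --b--> {0, 1, 2, 4}  [seen]
{0, 1, 2} --c--> {0, 1, 2, 3, 4}  [seen]
Reachable DFA states: {0}, {1, 2}, {0, 3, 4}, {0, 4}, {0, 1, 3, 4}, {0, 1, 2, 3, 4}, {0, 1, 2, 4}, {1, 2, 3}, {1, 2, 3, 4}, {0, 1, 2, 3}, {0, 1, 4}, {0, 1, 2}.
{0, 4} is among them.

yes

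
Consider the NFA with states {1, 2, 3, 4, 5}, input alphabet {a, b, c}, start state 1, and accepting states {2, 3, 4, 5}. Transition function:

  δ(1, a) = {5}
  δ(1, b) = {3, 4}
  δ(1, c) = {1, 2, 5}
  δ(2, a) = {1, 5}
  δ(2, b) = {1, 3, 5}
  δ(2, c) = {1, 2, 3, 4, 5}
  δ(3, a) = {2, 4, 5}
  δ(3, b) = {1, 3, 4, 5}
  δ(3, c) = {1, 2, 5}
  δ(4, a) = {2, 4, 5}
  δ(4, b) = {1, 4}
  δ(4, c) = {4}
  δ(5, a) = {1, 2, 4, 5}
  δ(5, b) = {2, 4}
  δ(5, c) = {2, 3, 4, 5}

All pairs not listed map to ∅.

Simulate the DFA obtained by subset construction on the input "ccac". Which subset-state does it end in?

Start: {1}.
δ(1,c) = {1, 2, 5}.
Union: {1, 2, 5}.
After c: {1, 2, 5}.
δ(1,c) = {1, 2, 5}; δ(2,c) = {1, 2, 3, 4, 5}; δ(5,c) = {2, 3, 4, 5}.
Union: {1, 2, 3, 4, 5}.
After c: {1, 2, 3, 4, 5}.
δ(1,a) = {5}; δ(2,a) = {1, 5}; δ(3,a) = {2, 4, 5}; δ(4,a) = {2, 4, 5}; δ(5,a) = {1, 2, 4, 5}.
Union: {1, 2, 4, 5}.
After a: {1, 2, 4, 5}.
δ(1,c) = {1, 2, 5}; δ(2,c) = {1, 2, 3, 4, 5}; δ(4,c) = {4}; δ(5,c) = {2, 3, 4, 5}.
Union: {1, 2, 3, 4, 5}.
After c: {1, 2, 3, 4, 5}.

{1, 2, 3, 4, 5}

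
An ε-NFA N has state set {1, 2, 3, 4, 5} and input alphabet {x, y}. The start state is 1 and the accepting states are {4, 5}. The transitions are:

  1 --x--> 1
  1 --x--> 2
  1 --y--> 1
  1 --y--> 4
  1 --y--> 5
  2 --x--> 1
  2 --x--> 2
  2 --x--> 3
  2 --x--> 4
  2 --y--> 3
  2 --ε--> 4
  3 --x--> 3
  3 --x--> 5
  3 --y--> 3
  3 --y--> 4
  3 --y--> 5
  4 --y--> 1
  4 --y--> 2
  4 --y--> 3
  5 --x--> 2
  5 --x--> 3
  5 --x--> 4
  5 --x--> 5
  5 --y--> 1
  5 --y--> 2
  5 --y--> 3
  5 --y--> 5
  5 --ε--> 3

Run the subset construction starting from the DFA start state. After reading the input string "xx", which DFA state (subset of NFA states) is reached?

{1, 2, 3, 4}

Start: {1}.
δ(1,x) = {1, 2}.
Union: {1, 2}.
ε-closure gives {1, 2, 4}.
After x: {1, 2, 4}.
δ(1,x) = {1, 2}; δ(2,x) = {1, 2, 3, 4}; δ(4,x) = ∅.
Union: {1, 2, 3, 4}.
After x: {1, 2, 3, 4}.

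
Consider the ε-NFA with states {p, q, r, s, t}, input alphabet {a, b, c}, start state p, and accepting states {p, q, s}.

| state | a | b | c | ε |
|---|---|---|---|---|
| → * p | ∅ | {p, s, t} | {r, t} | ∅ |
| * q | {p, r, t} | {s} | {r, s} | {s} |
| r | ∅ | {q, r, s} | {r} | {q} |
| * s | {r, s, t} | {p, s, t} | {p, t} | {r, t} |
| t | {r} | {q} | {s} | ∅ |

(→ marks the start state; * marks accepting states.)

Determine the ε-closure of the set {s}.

{q, r, s, t}

Begin with {s}.
s →ε {r, t}; add r, t.
r →ε {q}; add q.
ε-closure = {q, r, s, t}.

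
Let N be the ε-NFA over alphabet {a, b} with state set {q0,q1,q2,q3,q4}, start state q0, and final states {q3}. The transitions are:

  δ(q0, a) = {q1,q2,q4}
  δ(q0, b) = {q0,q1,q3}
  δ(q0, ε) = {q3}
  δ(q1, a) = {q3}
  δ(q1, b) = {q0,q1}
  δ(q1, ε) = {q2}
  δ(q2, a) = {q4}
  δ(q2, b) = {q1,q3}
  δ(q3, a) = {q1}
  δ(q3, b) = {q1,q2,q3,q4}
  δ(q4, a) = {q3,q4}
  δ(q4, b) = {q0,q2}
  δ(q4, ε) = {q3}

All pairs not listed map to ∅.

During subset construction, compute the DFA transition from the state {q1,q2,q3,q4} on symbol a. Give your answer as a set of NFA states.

δ(q1,a) = {q3}; δ(q2,a) = {q4}; δ(q3,a) = {q1}; δ(q4,a) = {q3,q4}.
Union: {q1,q3,q4}.
ε-closure gives {q1,q2,q3,q4}.

{q1,q2,q3,q4}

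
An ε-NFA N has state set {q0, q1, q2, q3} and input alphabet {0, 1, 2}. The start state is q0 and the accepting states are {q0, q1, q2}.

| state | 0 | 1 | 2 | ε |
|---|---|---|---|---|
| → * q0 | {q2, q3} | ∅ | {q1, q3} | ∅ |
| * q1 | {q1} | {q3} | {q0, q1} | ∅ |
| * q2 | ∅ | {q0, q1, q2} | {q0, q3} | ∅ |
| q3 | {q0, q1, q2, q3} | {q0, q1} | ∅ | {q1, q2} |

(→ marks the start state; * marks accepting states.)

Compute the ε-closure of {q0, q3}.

{q0, q1, q2, q3}

Begin with {q0, q3}.
q3 →ε {q1, q2}; add q1, q2.
ε-closure = {q0, q1, q2, q3}.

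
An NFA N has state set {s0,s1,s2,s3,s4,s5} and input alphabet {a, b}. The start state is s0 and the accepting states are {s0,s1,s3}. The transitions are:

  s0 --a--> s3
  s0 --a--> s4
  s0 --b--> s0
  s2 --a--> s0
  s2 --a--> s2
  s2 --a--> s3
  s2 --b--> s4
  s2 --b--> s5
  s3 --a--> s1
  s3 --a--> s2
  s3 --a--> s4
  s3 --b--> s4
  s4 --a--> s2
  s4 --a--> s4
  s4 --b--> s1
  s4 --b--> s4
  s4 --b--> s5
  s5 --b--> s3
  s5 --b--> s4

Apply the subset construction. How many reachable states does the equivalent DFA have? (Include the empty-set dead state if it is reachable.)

12

Start state of the DFA: {s0}.
{s0} --a--> {s3,s4}  [new]
{s0} --b--> {s0}  [seen]
{s3,s4} --a--> {s1,s2,s4}  [new]
{s3,s4} --b--> {s1,s4,s5}  [new]
{s1,s2,s4} --a--> {s0,s2,s3,s4}  [new]
{s1,s2,s4} --b--> {s1,s4,s5}  [seen]
{s1,s4,s5} --a--> {s2,s4}  [new]
{s1,s4,s5} --b--> {s1,s3,s4,s5}  [new]
{s0,s2,s3,s4} --a--> {s0,s1,s2,s3,s4}  [new]
{s0,s2,s3,s4} --b--> {s0,s1,s4,s5}  [new]
{s2,s4} --a--> {s0,s2,s3,s4}  [seen]
{s2,s4} --b--> {s1,s4,s5}  [seen]
{s1,s3,s4,s5} --a--> {s1,s2,s4}  [seen]
{s1,s3,s4,s5} --b--> {s1,s3,s4,s5}  [seen]
{s0,s1,s2,s3,s4} --a--> {s0,s1,s2,s3,s4}  [seen]
{s0,s1,s2,s3,s4} --b--> {s0,s1,s4,s5}  [seen]
{s0,s1,s4,s5} --a--> {s2,s3,s4}  [new]
{s0,s1,s4,s5} --b--> {s0,s1,s3,s4,s5}  [new]
{s2,s3,s4} --a--> {s0,s1,s2,s3,s4}  [seen]
{s2,s3,s4} --b--> {s1,s4,s5}  [seen]
{s0,s1,s3,s4,s5} --a--> {s1,s2,s3,s4}  [new]
{s0,s1,s3,s4,s5} --b--> {s0,s1,s3,s4,s5}  [seen]
{s1,s2,s3,s4} --a--> {s0,s1,s2,s3,s4}  [seen]
{s1,s2,s3,s4} --b--> {s1,s4,s5}  [seen]
Reachable DFA states: {s0}, {s3,s4}, {s1,s2,s4}, {s1,s4,s5}, {s0,s2,s3,s4}, {s2,s4}, {s1,s3,s4,s5}, {s0,s1,s2,s3,s4}, {s0,s1,s4,s5}, {s2,s3,s4}, {s0,s1,s3,s4,s5}, {s1,s2,s3,s4}.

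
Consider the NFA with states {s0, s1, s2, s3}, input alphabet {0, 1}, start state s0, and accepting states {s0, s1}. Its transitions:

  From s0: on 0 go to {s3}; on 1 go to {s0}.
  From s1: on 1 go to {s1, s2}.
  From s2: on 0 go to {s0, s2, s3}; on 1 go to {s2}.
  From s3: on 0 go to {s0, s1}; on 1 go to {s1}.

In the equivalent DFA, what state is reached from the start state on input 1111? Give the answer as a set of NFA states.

Start: {s0}.
δ(s0,1) = {s0}.
Union: {s0}.
After 1: {s0}.
δ(s0,1) = {s0}.
Union: {s0}.
After 1: {s0}.
δ(s0,1) = {s0}.
Union: {s0}.
After 1: {s0}.
δ(s0,1) = {s0}.
Union: {s0}.
After 1: {s0}.

{s0}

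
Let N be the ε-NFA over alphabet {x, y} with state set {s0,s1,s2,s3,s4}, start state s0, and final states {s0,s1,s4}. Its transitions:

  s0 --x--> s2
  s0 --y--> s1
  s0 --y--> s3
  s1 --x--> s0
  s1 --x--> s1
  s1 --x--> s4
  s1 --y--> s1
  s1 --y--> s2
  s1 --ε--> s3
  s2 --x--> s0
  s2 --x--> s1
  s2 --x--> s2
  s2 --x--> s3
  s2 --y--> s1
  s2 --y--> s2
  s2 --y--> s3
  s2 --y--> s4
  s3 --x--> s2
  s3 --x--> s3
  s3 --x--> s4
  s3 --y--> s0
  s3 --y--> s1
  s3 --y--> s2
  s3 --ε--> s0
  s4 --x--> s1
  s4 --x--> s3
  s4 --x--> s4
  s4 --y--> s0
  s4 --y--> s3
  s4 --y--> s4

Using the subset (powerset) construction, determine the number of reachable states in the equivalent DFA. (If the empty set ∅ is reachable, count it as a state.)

5

Start state of the DFA: {s0} (ε-closure of the NFA start).
{s0} --x--> {s2}  [new]
{s0} --y--> {s0,s1,s3}  [new]
{s2} --x--> {s0,s1,s2,s3}  [new]
{s2} --y--> {s0,s1,s2,s3,s4}  [new]
{s0,s1,s3} --x--> {s0,s1,s2,s3,s4}  [seen]
{s0,s1,s3} --y--> {s0,s1,s2,s3}  [seen]
{s0,s1,s2,s3} --x--> {s0,s1,s2,s3,s4}  [seen]
{s0,s1,s2,s3} --y--> {s0,s1,s2,s3,s4}  [seen]
{s0,s1,s2,s3,s4} --x--> {s0,s1,s2,s3,s4}  [seen]
{s0,s1,s2,s3,s4} --y--> {s0,s1,s2,s3,s4}  [seen]
Reachable DFA states: {s0}, {s2}, {s0,s1,s3}, {s0,s1,s2,s3}, {s0,s1,s2,s3,s4}.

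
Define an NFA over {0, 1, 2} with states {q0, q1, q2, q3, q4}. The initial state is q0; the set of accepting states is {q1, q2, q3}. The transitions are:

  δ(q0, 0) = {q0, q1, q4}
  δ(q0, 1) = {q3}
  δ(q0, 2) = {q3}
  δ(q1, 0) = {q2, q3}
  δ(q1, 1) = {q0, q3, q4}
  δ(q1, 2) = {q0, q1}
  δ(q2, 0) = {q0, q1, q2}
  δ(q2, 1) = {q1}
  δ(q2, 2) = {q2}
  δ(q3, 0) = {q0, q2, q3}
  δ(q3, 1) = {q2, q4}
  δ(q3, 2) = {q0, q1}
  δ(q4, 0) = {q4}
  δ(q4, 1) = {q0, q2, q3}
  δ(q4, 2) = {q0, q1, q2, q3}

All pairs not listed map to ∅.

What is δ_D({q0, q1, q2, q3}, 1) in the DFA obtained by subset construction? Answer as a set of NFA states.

{q0, q1, q2, q3, q4}

δ(q0,1) = {q3}; δ(q1,1) = {q0, q3, q4}; δ(q2,1) = {q1}; δ(q3,1) = {q2, q4}.
Union: {q0, q1, q2, q3, q4}.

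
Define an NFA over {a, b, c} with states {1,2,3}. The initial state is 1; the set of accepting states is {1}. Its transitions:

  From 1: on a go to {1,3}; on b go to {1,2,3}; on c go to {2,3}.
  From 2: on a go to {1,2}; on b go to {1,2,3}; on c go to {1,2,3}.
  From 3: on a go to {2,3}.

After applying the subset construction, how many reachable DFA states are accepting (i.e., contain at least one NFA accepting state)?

3

Start state of the DFA: {1}.
{1} --a--> {1,3}  [new]
{1} --b--> {1,2,3}  [new]
{1} --c--> {2,3}  [new]
{1,3} --a--> {1,2,3}  [seen]
{1,3} --b--> {1,2,3}  [seen]
{1,3} --c--> {2,3}  [seen]
{1,2,3} --a--> {1,2,3}  [seen]
{1,2,3} --b--> {1,2,3}  [seen]
{1,2,3} --c--> {1,2,3}  [seen]
{2,3} --a--> {1,2,3}  [seen]
{2,3} --b--> {1,2,3}  [seen]
{2,3} --c--> {1,2,3}  [seen]
Reachable DFA states: {1}, {1,3}, {1,2,3}, {2,3}.
Accepting DFA states (contain an NFA accepting state): {1}, {1,3}, {1,2,3}.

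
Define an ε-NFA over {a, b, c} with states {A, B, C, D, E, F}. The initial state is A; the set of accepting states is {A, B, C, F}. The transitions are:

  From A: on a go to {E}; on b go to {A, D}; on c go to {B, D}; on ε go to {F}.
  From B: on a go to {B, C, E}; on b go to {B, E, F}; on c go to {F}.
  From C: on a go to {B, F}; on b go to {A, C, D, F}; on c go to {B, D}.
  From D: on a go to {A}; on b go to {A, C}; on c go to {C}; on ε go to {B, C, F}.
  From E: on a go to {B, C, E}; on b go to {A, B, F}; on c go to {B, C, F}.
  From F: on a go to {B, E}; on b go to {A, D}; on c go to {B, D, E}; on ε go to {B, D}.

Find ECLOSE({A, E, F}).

Begin with {A, E, F}.
F →ε {B, D}; add B, D.
D →ε {B, C, F}; add C.
ε-closure = {A, B, C, D, E, F}.

{A, B, C, D, E, F}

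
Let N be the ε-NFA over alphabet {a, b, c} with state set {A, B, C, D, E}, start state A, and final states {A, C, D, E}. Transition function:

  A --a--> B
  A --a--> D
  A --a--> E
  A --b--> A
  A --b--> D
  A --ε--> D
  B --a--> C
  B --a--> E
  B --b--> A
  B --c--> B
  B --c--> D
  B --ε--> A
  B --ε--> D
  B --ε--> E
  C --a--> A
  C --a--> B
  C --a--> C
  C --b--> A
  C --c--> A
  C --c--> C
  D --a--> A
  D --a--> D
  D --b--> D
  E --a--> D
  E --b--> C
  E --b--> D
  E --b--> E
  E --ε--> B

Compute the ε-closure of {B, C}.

Begin with {B, C}.
B →ε {A, D, E}; add A, D, E.
ε-closure = {A, B, C, D, E}.

{A, B, C, D, E}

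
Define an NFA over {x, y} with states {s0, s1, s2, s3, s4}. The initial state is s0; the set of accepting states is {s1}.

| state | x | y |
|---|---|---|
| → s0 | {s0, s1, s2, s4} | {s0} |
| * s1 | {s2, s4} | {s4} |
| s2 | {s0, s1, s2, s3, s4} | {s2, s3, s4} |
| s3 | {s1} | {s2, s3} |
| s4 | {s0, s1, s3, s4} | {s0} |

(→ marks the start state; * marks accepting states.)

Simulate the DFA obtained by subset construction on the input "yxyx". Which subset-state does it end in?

Start: {s0}.
δ(s0,y) = {s0}.
Union: {s0}.
After y: {s0}.
δ(s0,x) = {s0, s1, s2, s4}.
Union: {s0, s1, s2, s4}.
After x: {s0, s1, s2, s4}.
δ(s0,y) = {s0}; δ(s1,y) = {s4}; δ(s2,y) = {s2, s3, s4}; δ(s4,y) = {s0}.
Union: {s0, s2, s3, s4}.
After y: {s0, s2, s3, s4}.
δ(s0,x) = {s0, s1, s2, s4}; δ(s2,x) = {s0, s1, s2, s3, s4}; δ(s3,x) = {s1}; δ(s4,x) = {s0, s1, s3, s4}.
Union: {s0, s1, s2, s3, s4}.
After x: {s0, s1, s2, s3, s4}.

{s0, s1, s2, s3, s4}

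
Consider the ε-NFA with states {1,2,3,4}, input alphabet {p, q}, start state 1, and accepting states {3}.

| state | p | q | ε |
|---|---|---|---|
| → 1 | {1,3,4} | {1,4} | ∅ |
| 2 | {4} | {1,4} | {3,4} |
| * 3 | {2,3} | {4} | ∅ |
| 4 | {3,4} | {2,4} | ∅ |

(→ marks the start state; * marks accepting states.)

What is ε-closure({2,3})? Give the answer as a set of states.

{2,3,4}

Begin with {2,3}.
2 →ε {3,4}; add 4.
ε-closure = {2,3,4}.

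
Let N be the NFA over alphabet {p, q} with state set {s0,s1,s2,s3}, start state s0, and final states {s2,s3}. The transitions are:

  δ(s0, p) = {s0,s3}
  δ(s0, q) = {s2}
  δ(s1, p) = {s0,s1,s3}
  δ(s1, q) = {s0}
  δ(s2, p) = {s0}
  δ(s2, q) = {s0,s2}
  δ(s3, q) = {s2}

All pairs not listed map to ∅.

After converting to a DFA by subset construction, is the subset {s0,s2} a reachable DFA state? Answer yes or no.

Start state of the DFA: {s0}.
{s0} --p--> {s0,s3}  [new]
{s0} --q--> {s2}  [new]
{s0,s3} --p--> {s0,s3}  [seen]
{s0,s3} --q--> {s2}  [seen]
{s2} --p--> {s0}  [seen]
{s2} --q--> {s0,s2}  [new]
{s0,s2} --p--> {s0,s3}  [seen]
{s0,s2} --q--> {s0,s2}  [seen]
Reachable DFA states: {s0}, {s0,s3}, {s2}, {s0,s2}.
{s0,s2} is among them.

yes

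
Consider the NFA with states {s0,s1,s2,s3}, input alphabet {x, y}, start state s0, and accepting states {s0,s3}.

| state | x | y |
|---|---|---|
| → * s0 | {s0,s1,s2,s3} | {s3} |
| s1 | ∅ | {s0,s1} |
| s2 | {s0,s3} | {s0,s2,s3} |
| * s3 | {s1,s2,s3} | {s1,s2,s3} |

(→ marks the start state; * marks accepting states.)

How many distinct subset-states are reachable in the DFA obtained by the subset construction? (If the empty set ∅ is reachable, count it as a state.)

4

Start state of the DFA: {s0}.
{s0} --x--> {s0,s1,s2,s3}  [new]
{s0} --y--> {s3}  [new]
{s0,s1,s2,s3} --x--> {s0,s1,s2,s3}  [seen]
{s0,s1,s2,s3} --y--> {s0,s1,s2,s3}  [seen]
{s3} --x--> {s1,s2,s3}  [new]
{s3} --y--> {s1,s2,s3}  [seen]
{s1,s2,s3} --x--> {s0,s1,s2,s3}  [seen]
{s1,s2,s3} --y--> {s0,s1,s2,s3}  [seen]
Reachable DFA states: {s0}, {s0,s1,s2,s3}, {s3}, {s1,s2,s3}.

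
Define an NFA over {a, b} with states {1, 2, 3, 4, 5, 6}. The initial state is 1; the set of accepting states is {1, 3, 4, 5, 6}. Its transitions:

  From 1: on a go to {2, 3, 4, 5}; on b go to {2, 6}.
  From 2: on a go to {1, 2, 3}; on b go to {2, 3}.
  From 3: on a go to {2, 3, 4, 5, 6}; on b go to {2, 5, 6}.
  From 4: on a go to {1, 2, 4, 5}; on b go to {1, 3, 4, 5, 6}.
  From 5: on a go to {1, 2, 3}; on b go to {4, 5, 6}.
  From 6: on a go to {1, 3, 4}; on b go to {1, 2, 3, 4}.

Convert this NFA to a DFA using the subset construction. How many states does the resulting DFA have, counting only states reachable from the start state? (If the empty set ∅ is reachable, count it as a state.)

5

Start state of the DFA: {1}.
{1} --a--> {2, 3, 4, 5}  [new]
{1} --b--> {2, 6}  [new]
{2, 3, 4, 5} --a--> {1, 2, 3, 4, 5, 6}  [new]
{2, 3, 4, 5} --b--> {1, 2, 3, 4, 5, 6}  [seen]
{2, 6} --a--> {1, 2, 3, 4}  [new]
{2, 6} --b--> {1, 2, 3, 4}  [seen]
{1, 2, 3, 4, 5, 6} --a--> {1, 2, 3, 4, 5, 6}  [seen]
{1, 2, 3, 4, 5, 6} --b--> {1, 2, 3, 4, 5, 6}  [seen]
{1, 2, 3, 4} --a--> {1, 2, 3, 4, 5, 6}  [seen]
{1, 2, 3, 4} --b--> {1, 2, 3, 4, 5, 6}  [seen]
Reachable DFA states: {1}, {2, 3, 4, 5}, {2, 6}, {1, 2, 3, 4, 5, 6}, {1, 2, 3, 4}.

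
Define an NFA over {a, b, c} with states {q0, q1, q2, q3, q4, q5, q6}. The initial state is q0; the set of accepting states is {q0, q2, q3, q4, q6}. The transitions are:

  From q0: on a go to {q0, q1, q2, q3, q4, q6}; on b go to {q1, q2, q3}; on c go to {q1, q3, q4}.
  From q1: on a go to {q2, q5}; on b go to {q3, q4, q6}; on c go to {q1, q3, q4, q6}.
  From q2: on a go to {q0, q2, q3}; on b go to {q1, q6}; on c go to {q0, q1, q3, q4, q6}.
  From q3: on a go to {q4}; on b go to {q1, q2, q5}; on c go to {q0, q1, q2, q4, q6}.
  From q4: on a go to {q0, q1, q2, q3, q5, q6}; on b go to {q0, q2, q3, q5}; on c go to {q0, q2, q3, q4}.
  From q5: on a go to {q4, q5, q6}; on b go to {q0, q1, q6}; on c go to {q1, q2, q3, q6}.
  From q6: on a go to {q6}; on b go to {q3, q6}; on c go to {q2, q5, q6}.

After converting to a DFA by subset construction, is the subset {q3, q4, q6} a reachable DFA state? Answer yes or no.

no

Start state of the DFA: {q0}.
{q0} --a--> {q0, q1, q2, q3, q4, q6}  [new]
{q0} --b--> {q1, q2, q3}  [new]
{q0} --c--> {q1, q3, q4}  [new]
{q0, q1, q2, q3, q4, q6} --a--> {q0, q1, q2, q3, q4, q5, q6}  [new]
{q0, q1, q2, q3, q4, q6} --b--> {q0, q1, q2, q3, q4, q5, q6}  [seen]
{q0, q1, q2, q3, q4, q6} --c--> {q0, q1, q2, q3, q4, q5, q6}  [seen]
{q1, q2, q3} --a--> {q0, q2, q3, q4, q5}  [new]
{q1, q2, q3} --b--> {q1, q2, q3, q4, q5, q6}  [new]
{q1, q2, q3} --c--> {q0, q1, q2, q3, q4, q6}  [seen]
{q1, q3, q4} --a--> {q0, q1, q2, q3, q4, q5, q6}  [seen]
{q1, q3, q4} --b--> {q0, q1, q2, q3, q4, q5, q6}  [seen]
{q1, q3, q4} --c--> {q0, q1, q2, q3, q4, q6}  [seen]
{q0, q1, q2, q3, q4, q5, q6} --a--> {q0, q1, q2, q3, q4, q5, q6}  [seen]
{q0, q1, q2, q3, q4, q5, q6} --b--> {q0, q1, q2, q3, q4, q5, q6}  [seen]
{q0, q1, q2, q3, q4, q5, q6} --c--> {q0, q1, q2, q3, q4, q5, q6}  [seen]
{q0, q2, q3, q4, q5} --a--> {q0, q1, q2, q3, q4, q5, q6}  [seen]
{q0, q2, q3, q4, q5} --b--> {q0, q1, q2, q3, q5, q6}  [new]
{q0, q2, q3, q4, q5} --c--> {q0, q1, q2, q3, q4, q6}  [seen]
{q1, q2, q3, q4, q5, q6} --a--> {q0, q1, q2, q3, q4, q5, q6}  [seen]
{q1, q2, q3, q4, q5, q6} --b--> {q0, q1, q2, q3, q4, q5, q6}  [seen]
{q1, q2, q3, q4, q5, q6} --c--> {q0, q1, q2, q3, q4, q5, q6}  [seen]
{q0, q1, q2, q3, q5, q6} --a--> {q0, q1, q2, q3, q4, q5, q6}  [seen]
{q0, q1, q2, q3, q5, q6} --b--> {q0, q1, q2, q3, q4, q5, q6}  [seen]
{q0, q1, q2, q3, q5, q6} --c--> {q0, q1, q2, q3, q4, q5, q6}  [seen]
Reachable DFA states: {q0}, {q0, q1, q2, q3, q4, q6}, {q1, q2, q3}, {q1, q3, q4}, {q0, q1, q2, q3, q4, q5, q6}, {q0, q2, q3, q4, q5}, {q1, q2, q3, q4, q5, q6}, {q0, q1, q2, q3, q5, q6}.
{q3, q4, q6} is not among them.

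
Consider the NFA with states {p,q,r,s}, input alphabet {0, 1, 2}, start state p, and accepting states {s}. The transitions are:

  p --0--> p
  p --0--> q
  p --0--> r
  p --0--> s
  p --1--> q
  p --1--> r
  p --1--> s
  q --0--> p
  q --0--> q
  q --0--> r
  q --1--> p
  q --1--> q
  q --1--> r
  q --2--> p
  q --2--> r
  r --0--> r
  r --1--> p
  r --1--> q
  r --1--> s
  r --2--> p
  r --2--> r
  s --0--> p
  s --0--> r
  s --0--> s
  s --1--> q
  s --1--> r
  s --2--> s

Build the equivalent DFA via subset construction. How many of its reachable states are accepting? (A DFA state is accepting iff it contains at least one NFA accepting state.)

Start state of the DFA: {p}.
{p} --0--> {p,q,r,s}  [new]
{p} --1--> {q,r,s}  [new]
{p} --2--> ∅  [new]
{p,q,r,s} --0--> {p,q,r,s}  [seen]
{p,q,r,s} --1--> {p,q,r,s}  [seen]
{p,q,r,s} --2--> {p,r,s}  [new]
{q,r,s} --0--> {p,q,r,s}  [seen]
{q,r,s} --1--> {p,q,r,s}  [seen]
{q,r,s} --2--> {p,r,s}  [seen]
∅ --0--> ∅  [seen]
∅ --1--> ∅  [seen]
∅ --2--> ∅  [seen]
{p,r,s} --0--> {p,q,r,s}  [seen]
{p,r,s} --1--> {p,q,r,s}  [seen]
{p,r,s} --2--> {p,r,s}  [seen]
Reachable DFA states: {p}, {p,q,r,s}, {q,r,s}, ∅, {p,r,s}.
Accepting DFA states (contain an NFA accepting state): {p,q,r,s}, {q,r,s}, {p,r,s}.

3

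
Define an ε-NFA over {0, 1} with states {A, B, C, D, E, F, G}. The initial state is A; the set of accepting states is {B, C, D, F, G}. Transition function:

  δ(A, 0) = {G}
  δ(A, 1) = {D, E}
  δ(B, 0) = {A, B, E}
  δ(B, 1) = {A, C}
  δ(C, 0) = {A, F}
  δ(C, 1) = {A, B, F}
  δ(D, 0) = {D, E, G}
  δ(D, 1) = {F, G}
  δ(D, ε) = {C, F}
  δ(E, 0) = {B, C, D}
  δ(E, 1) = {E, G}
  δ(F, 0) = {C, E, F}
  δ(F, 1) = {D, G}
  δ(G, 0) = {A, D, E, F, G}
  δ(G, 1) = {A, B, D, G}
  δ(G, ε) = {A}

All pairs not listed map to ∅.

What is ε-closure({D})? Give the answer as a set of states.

{C, D, F}

Begin with {D}.
D →ε {C, F}; add C, F.
ε-closure = {C, D, F}.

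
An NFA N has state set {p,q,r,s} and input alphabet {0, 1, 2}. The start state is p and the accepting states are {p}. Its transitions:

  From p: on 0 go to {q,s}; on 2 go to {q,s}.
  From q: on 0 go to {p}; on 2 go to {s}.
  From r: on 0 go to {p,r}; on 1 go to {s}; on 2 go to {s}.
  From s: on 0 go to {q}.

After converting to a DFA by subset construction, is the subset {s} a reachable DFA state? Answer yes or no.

yes

Start state of the DFA: {p}.
{p} --0--> {q,s}  [new]
{p} --1--> ∅  [new]
{p} --2--> {q,s}  [seen]
{q,s} --0--> {p,q}  [new]
{q,s} --1--> ∅  [seen]
{q,s} --2--> {s}  [new]
∅ --0--> ∅  [seen]
∅ --1--> ∅  [seen]
∅ --2--> ∅  [seen]
{p,q} --0--> {p,q,s}  [new]
{p,q} --1--> ∅  [seen]
{p,q} --2--> {q,s}  [seen]
{s} --0--> {q}  [new]
{s} --1--> ∅  [seen]
{s} --2--> ∅  [seen]
{p,q,s} --0--> {p,q,s}  [seen]
{p,q,s} --1--> ∅  [seen]
{p,q,s} --2--> {q,s}  [seen]
{q} --0--> {p}  [seen]
{q} --1--> ∅  [seen]
{q} --2--> {s}  [seen]
Reachable DFA states: {p}, {q,s}, ∅, {p,q}, {s}, {p,q,s}, {q}.
{s} is among them.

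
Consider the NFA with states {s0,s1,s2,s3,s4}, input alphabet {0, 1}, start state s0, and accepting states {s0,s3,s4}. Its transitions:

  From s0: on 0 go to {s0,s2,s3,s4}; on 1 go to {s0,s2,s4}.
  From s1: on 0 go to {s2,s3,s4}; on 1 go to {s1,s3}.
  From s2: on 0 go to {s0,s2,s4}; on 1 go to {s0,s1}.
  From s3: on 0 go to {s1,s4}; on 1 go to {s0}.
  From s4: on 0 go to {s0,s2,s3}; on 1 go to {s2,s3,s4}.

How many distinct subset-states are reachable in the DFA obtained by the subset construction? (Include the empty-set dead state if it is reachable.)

4

Start state of the DFA: {s0}.
{s0} --0--> {s0,s2,s3,s4}  [new]
{s0} --1--> {s0,s2,s4}  [new]
{s0,s2,s3,s4} --0--> {s0,s1,s2,s3,s4}  [new]
{s0,s2,s3,s4} --1--> {s0,s1,s2,s3,s4}  [seen]
{s0,s2,s4} --0--> {s0,s2,s3,s4}  [seen]
{s0,s2,s4} --1--> {s0,s1,s2,s3,s4}  [seen]
{s0,s1,s2,s3,s4} --0--> {s0,s1,s2,s3,s4}  [seen]
{s0,s1,s2,s3,s4} --1--> {s0,s1,s2,s3,s4}  [seen]
Reachable DFA states: {s0}, {s0,s2,s3,s4}, {s0,s2,s4}, {s0,s1,s2,s3,s4}.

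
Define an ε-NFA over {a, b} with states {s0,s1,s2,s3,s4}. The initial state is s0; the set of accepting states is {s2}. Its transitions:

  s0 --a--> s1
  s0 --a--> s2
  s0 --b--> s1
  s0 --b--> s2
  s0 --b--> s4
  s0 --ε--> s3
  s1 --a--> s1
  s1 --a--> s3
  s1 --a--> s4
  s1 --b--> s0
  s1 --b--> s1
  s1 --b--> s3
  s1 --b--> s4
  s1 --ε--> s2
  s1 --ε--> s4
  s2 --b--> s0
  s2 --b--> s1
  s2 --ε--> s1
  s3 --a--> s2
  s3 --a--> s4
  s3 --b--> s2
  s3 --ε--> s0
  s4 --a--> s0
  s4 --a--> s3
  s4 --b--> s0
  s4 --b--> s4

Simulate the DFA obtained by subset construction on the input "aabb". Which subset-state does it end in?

{s0,s1,s2,s3,s4}

Start: {s0,s3}.
δ(s0,a) = {s1,s2}; δ(s3,a) = {s2,s4}.
Union: {s1,s2,s4}.
After a: {s1,s2,s4}.
δ(s1,a) = {s1,s3,s4}; δ(s2,a) = ∅; δ(s4,a) = {s0,s3}.
Union: {s0,s1,s3,s4}.
ε-closure gives {s0,s1,s2,s3,s4}.
After a: {s0,s1,s2,s3,s4}.
δ(s0,b) = {s1,s2,s4}; δ(s1,b) = {s0,s1,s3,s4}; δ(s2,b) = {s0,s1}; δ(s3,b) = {s2}; δ(s4,b) = {s0,s4}.
Union: {s0,s1,s2,s3,s4}.
After b: {s0,s1,s2,s3,s4}.
δ(s0,b) = {s1,s2,s4}; δ(s1,b) = {s0,s1,s3,s4}; δ(s2,b) = {s0,s1}; δ(s3,b) = {s2}; δ(s4,b) = {s0,s4}.
Union: {s0,s1,s2,s3,s4}.
After b: {s0,s1,s2,s3,s4}.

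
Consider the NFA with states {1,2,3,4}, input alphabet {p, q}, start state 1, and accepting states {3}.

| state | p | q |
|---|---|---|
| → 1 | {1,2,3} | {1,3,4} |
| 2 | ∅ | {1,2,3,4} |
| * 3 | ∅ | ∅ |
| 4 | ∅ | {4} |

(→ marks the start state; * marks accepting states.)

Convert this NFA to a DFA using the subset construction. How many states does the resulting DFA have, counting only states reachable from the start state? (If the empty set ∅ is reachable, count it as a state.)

Start state of the DFA: {1}.
{1} --p--> {1,2,3}  [new]
{1} --q--> {1,3,4}  [new]
{1,2,3} --p--> {1,2,3}  [seen]
{1,2,3} --q--> {1,2,3,4}  [new]
{1,3,4} --p--> {1,2,3}  [seen]
{1,3,4} --q--> {1,3,4}  [seen]
{1,2,3,4} --p--> {1,2,3}  [seen]
{1,2,3,4} --q--> {1,2,3,4}  [seen]
Reachable DFA states: {1}, {1,2,3}, {1,3,4}, {1,2,3,4}.

4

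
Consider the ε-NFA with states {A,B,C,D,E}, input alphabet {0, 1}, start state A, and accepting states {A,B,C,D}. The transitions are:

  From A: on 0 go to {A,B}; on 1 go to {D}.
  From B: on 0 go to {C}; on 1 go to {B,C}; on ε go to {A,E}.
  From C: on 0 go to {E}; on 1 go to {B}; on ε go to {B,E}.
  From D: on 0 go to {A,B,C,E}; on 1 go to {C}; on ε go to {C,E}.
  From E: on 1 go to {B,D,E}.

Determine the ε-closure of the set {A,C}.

{A,B,C,E}

Begin with {A,C}.
C →ε {B,E}; add B, E.
ε-closure = {A,B,C,E}.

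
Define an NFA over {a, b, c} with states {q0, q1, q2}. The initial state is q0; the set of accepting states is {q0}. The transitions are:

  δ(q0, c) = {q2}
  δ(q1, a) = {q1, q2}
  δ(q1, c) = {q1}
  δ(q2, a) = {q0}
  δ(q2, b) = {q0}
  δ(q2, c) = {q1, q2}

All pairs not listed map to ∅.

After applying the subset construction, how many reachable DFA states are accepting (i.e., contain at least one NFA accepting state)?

Start state of the DFA: {q0}.
{q0} --a--> ∅  [new]
{q0} --b--> ∅  [seen]
{q0} --c--> {q2}  [new]
∅ --a--> ∅  [seen]
∅ --b--> ∅  [seen]
∅ --c--> ∅  [seen]
{q2} --a--> {q0}  [seen]
{q2} --b--> {q0}  [seen]
{q2} --c--> {q1, q2}  [new]
{q1, q2} --a--> {q0, q1, q2}  [new]
{q1, q2} --b--> {q0}  [seen]
{q1, q2} --c--> {q1, q2}  [seen]
{q0, q1, q2} --a--> {q0, q1, q2}  [seen]
{q0, q1, q2} --b--> {q0}  [seen]
{q0, q1, q2} --c--> {q1, q2}  [seen]
Reachable DFA states: {q0}, ∅, {q2}, {q1, q2}, {q0, q1, q2}.
Accepting DFA states (contain an NFA accepting state): {q0}, {q0, q1, q2}.

2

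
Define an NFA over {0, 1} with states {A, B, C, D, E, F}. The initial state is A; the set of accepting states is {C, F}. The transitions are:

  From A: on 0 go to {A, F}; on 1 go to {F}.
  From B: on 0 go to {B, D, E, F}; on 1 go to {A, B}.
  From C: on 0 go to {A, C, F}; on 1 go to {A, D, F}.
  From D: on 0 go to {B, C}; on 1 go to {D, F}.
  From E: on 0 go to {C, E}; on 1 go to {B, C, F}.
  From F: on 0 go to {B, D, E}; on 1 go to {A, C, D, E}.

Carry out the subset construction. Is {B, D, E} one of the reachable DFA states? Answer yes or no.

yes

Start state of the DFA: {A}.
{A} --0--> {A, F}  [new]
{A} --1--> {F}  [new]
{A, F} --0--> {A, B, D, E, F}  [new]
{A, F} --1--> {A, C, D, E, F}  [new]
{F} --0--> {B, D, E}  [new]
{F} --1--> {A, C, D, E}  [new]
{A, B, D, E, F} --0--> {A, B, C, D, E, F}  [new]
{A, B, D, E, F} --1--> {A, B, C, D, E, F}  [seen]
{A, C, D, E, F} --0--> {A, B, C, D, E, F}  [seen]
{A, C, D, E, F} --1--> {A, B, C, D, E, F}  [seen]
{B, D, E} --0--> {B, C, D, E, F}  [new]
{B, D, E} --1--> {A, B, C, D, F}  [new]
{A, C, D, E} --0--> {A, B, C, E, F}  [new]
{A, C, D, E} --1--> {A, B, C, D, F}  [seen]
{A, B, C, D, E, F} --0--> {A, B, C, D, E, F}  [seen]
{A, B, C, D, E, F} --1--> {A, B, C, D, E, F}  [seen]
{B, C, D, E, F} --0--> {A, B, C, D, E, F}  [seen]
{B, C, D, E, F} --1--> {A, B, C, D, E, F}  [seen]
{A, B, C, D, F} --0--> {A, B, C, D, E, F}  [seen]
{A, B, C, D, F} --1--> {A, B, C, D, E, F}  [seen]
{A, B, C, E, F} --0--> {A, B, C, D, E, F}  [seen]
{A, B, C, E, F} --1--> {A, B, C, D, E, F}  [seen]
Reachable DFA states: {A}, {A, F}, {F}, {A, B, D, E, F}, {A, C, D, E, F}, {B, D, E}, {A, C, D, E}, {A, B, C, D, E, F}, {B, C, D, E, F}, {A, B, C, D, F}, {A, B, C, E, F}.
{B, D, E} is among them.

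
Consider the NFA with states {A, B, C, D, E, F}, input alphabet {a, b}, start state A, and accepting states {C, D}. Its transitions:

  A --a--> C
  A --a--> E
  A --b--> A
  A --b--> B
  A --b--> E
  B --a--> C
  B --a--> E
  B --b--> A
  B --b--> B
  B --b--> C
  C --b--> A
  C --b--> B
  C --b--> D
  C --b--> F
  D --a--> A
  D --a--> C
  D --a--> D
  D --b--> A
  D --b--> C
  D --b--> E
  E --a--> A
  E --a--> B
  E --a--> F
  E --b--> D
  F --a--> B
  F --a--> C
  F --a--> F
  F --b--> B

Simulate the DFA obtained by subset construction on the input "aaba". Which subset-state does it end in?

Start: {A}.
δ(A,a) = {C, E}.
Union: {C, E}.
After a: {C, E}.
δ(C,a) = ∅; δ(E,a) = {A, B, F}.
Union: {A, B, F}.
After a: {A, B, F}.
δ(A,b) = {A, B, E}; δ(B,b) = {A, B, C}; δ(F,b) = {B}.
Union: {A, B, C, E}.
After b: {A, B, C, E}.
δ(A,a) = {C, E}; δ(B,a) = {C, E}; δ(C,a) = ∅; δ(E,a) = {A, B, F}.
Union: {A, B, C, E, F}.
After a: {A, B, C, E, F}.

{A, B, C, E, F}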